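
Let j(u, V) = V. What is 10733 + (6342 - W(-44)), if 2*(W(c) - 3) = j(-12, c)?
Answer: 17094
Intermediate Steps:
W(c) = 3 + c/2
10733 + (6342 - W(-44)) = 10733 + (6342 - (3 + (½)*(-44))) = 10733 + (6342 - (3 - 22)) = 10733 + (6342 - 1*(-19)) = 10733 + (6342 + 19) = 10733 + 6361 = 17094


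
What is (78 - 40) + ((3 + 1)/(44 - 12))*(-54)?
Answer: 125/4 ≈ 31.250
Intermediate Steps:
(78 - 40) + ((3 + 1)/(44 - 12))*(-54) = 38 + (4/32)*(-54) = 38 + (4*(1/32))*(-54) = 38 + (⅛)*(-54) = 38 - 27/4 = 125/4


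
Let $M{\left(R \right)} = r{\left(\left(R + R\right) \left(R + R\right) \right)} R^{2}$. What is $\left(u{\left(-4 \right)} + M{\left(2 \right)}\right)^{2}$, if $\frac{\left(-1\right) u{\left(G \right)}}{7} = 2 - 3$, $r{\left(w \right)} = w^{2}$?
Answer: $1062961$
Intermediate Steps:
$M{\left(R \right)} = 16 R^{6}$ ($M{\left(R \right)} = \left(\left(R + R\right) \left(R + R\right)\right)^{2} R^{2} = \left(2 R 2 R\right)^{2} R^{2} = \left(4 R^{2}\right)^{2} R^{2} = 16 R^{4} R^{2} = 16 R^{6}$)
$u{\left(G \right)} = 7$ ($u{\left(G \right)} = - 7 \left(2 - 3\right) = \left(-7\right) \left(-1\right) = 7$)
$\left(u{\left(-4 \right)} + M{\left(2 \right)}\right)^{2} = \left(7 + 16 \cdot 2^{6}\right)^{2} = \left(7 + 16 \cdot 64\right)^{2} = \left(7 + 1024\right)^{2} = 1031^{2} = 1062961$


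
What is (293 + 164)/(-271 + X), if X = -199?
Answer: -457/470 ≈ -0.97234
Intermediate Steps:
(293 + 164)/(-271 + X) = (293 + 164)/(-271 - 199) = 457/(-470) = 457*(-1/470) = -457/470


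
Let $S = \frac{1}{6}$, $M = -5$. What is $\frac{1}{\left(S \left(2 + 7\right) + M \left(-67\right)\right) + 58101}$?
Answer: $\frac{2}{116875} \approx 1.7112 \cdot 10^{-5}$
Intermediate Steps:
$S = \frac{1}{6} \approx 0.16667$
$\frac{1}{\left(S \left(2 + 7\right) + M \left(-67\right)\right) + 58101} = \frac{1}{\left(\frac{2 + 7}{6} - -335\right) + 58101} = \frac{1}{\left(\frac{1}{6} \cdot 9 + 335\right) + 58101} = \frac{1}{\left(\frac{3}{2} + 335\right) + 58101} = \frac{1}{\frac{673}{2} + 58101} = \frac{1}{\frac{116875}{2}} = \frac{2}{116875}$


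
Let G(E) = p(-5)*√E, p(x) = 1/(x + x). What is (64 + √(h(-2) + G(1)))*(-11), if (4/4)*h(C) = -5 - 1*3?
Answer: -704 - 99*I*√10/10 ≈ -704.0 - 31.307*I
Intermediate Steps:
p(x) = 1/(2*x)
h(C) = -8 (h(C) = -5 - 1*3 = -5 - 3 = -8)
G(E) = -√E/10 (G(E) = ((½)/(-5))*√E = ((½)*(-⅕))*√E = -√E/10)
(64 + √(h(-2) + G(1)))*(-11) = (64 + √(-8 - √1/10))*(-11) = (64 + √(-8 - ⅒*1))*(-11) = (64 + √(-8 - ⅒))*(-11) = (64 + √(-81/10))*(-11) = (64 + 9*I*√10/10)*(-11) = -704 - 99*I*√10/10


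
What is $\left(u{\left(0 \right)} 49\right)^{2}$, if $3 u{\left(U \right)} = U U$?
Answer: $0$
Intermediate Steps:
$u{\left(U \right)} = \frac{U^{2}}{3}$ ($u{\left(U \right)} = \frac{U U}{3} = \frac{U^{2}}{3}$)
$\left(u{\left(0 \right)} 49\right)^{2} = \left(\frac{0^{2}}{3} \cdot 49\right)^{2} = \left(\frac{1}{3} \cdot 0 \cdot 49\right)^{2} = \left(0 \cdot 49\right)^{2} = 0^{2} = 0$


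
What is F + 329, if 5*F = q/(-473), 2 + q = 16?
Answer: 778071/2365 ≈ 328.99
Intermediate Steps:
q = 14 (q = -2 + 16 = 14)
F = -14/2365 (F = (14/(-473))/5 = (14*(-1/473))/5 = (⅕)*(-14/473) = -14/2365 ≈ -0.0059197)
F + 329 = -14/2365 + 329 = 778071/2365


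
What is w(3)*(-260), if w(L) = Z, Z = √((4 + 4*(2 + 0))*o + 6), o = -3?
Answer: -260*I*√30 ≈ -1424.1*I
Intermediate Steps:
Z = I*√30 (Z = √((4 + 4*(2 + 0))*(-3) + 6) = √((4 + 4*2)*(-3) + 6) = √((4 + 8)*(-3) + 6) = √(12*(-3) + 6) = √(-36 + 6) = √(-30) = I*√30 ≈ 5.4772*I)
w(L) = I*√30
w(3)*(-260) = (I*√30)*(-260) = -260*I*√30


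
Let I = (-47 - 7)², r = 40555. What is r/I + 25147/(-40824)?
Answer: 542623/40824 ≈ 13.292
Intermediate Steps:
I = 2916 (I = (-54)² = 2916)
r/I + 25147/(-40824) = 40555/2916 + 25147/(-40824) = 40555*(1/2916) + 25147*(-1/40824) = 40555/2916 - 25147/40824 = 542623/40824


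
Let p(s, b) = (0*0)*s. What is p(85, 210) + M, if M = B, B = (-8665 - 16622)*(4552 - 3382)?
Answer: -29585790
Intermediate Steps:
p(s, b) = 0 (p(s, b) = 0*s = 0)
B = -29585790 (B = -25287*1170 = -29585790)
M = -29585790
p(85, 210) + M = 0 - 29585790 = -29585790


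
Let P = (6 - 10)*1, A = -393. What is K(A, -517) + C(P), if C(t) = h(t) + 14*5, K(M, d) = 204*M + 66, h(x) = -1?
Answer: -80037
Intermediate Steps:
K(M, d) = 66 + 204*M
P = -4 (P = -4*1 = -4)
C(t) = 69 (C(t) = -1 + 14*5 = -1 + 70 = 69)
K(A, -517) + C(P) = (66 + 204*(-393)) + 69 = (66 - 80172) + 69 = -80106 + 69 = -80037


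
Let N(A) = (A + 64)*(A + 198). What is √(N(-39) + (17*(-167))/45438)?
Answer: √8206703081418/45438 ≈ 63.047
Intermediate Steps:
N(A) = (64 + A)*(198 + A)
√(N(-39) + (17*(-167))/45438) = √((12672 + (-39)² + 262*(-39)) + (17*(-167))/45438) = √((12672 + 1521 - 10218) - 2839*1/45438) = √(3975 - 2839/45438) = √(180613211/45438) = √8206703081418/45438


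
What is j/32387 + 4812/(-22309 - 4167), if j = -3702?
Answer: -63465099/214369553 ≈ -0.29605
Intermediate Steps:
j/32387 + 4812/(-22309 - 4167) = -3702/32387 + 4812/(-22309 - 4167) = -3702*1/32387 + 4812/(-26476) = -3702/32387 + 4812*(-1/26476) = -3702/32387 - 1203/6619 = -63465099/214369553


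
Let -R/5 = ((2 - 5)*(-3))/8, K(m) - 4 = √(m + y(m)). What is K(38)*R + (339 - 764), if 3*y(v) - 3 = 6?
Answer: -895/2 - 45*√41/8 ≈ -483.52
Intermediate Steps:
y(v) = 3 (y(v) = 1 + (⅓)*6 = 1 + 2 = 3)
K(m) = 4 + √(3 + m) (K(m) = 4 + √(m + 3) = 4 + √(3 + m))
R = -45/8 (R = -5*(2 - 5)*(-3)/8 = -5*(-3*(-3))/8 = -45/8 ≈ -5.6250)
K(38)*R + (339 - 764) = (4 + √(3 + 38))*(-45/8) + (339 - 764) = (4 + √41)*(-45/8) - 425 = (-45/2 - 45*√41/8) - 425 = -895/2 - 45*√41/8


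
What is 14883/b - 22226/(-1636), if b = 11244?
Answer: 22854811/1532932 ≈ 14.909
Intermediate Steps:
14883/b - 22226/(-1636) = 14883/11244 - 22226/(-1636) = 14883*(1/11244) - 22226*(-1/1636) = 4961/3748 + 11113/818 = 22854811/1532932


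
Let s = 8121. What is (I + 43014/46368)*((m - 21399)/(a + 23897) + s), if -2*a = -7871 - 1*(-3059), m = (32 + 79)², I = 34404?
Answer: 18930533172768795/67756528 ≈ 2.7939e+8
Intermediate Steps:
m = 12321 (m = 111² = 12321)
a = 2406 (a = -(-7871 - 1*(-3059))/2 = -(-7871 + 3059)/2 = -½*(-4812) = 2406)
(I + 43014/46368)*((m - 21399)/(a + 23897) + s) = (34404 + 43014/46368)*((12321 - 21399)/(2406 + 23897) + 8121) = (34404 + 43014*(1/46368))*(-9078/26303 + 8121) = (34404 + 7169/7728)*(-9078*1/26303 + 8121) = 265881281*(-9078/26303 + 8121)/7728 = (265881281/7728)*(213597585/26303) = 18930533172768795/67756528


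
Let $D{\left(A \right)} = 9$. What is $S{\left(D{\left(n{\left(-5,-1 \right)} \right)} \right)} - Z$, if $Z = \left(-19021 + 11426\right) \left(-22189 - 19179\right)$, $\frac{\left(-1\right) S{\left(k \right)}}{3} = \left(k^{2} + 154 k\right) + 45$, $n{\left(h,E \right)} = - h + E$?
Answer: $-314194496$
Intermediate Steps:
$n{\left(h,E \right)} = E - h$
$S{\left(k \right)} = -135 - 462 k - 3 k^{2}$ ($S{\left(k \right)} = - 3 \left(\left(k^{2} + 154 k\right) + 45\right) = - 3 \left(45 + k^{2} + 154 k\right) = -135 - 462 k - 3 k^{2}$)
$Z = 314189960$ ($Z = \left(-7595\right) \left(-41368\right) = 314189960$)
$S{\left(D{\left(n{\left(-5,-1 \right)} \right)} \right)} - Z = \left(-135 - 4158 - 3 \cdot 9^{2}\right) - 314189960 = \left(-135 - 4158 - 243\right) - 314189960 = -4536 - 314189960 = -314194496$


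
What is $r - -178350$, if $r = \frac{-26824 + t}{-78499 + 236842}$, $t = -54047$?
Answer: $\frac{9413464393}{52781} \approx 1.7835 \cdot 10^{5}$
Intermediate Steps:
$r = - \frac{26957}{52781}$ ($r = \frac{-26824 - 54047}{-78499 + 236842} = - \frac{80871}{158343} = \left(-80871\right) \frac{1}{158343} = - \frac{26957}{52781} \approx -0.51073$)
$r - -178350 = - \frac{26957}{52781} - -178350 = - \frac{26957}{52781} + 178350 = \frac{9413464393}{52781}$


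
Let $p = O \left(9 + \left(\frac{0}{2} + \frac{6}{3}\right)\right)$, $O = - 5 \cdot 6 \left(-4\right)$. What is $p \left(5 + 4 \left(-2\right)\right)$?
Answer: $-3960$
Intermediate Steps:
$O = 120$ ($O = \left(-5\right) \left(-24\right) = 120$)
$p = 1320$ ($p = 120 \left(9 + \left(\frac{0}{2} + \frac{6}{3}\right)\right) = 120 \left(9 + \left(0 \cdot \frac{1}{2} + 6 \cdot \frac{1}{3}\right)\right) = 120 \left(9 + \left(0 + 2\right)\right) = 120 \left(9 + 2\right) = 120 \cdot 11 = 1320$)
$p \left(5 + 4 \left(-2\right)\right) = 1320 \left(5 + 4 \left(-2\right)\right) = 1320 \left(5 - 8\right) = 1320 \left(-3\right) = -3960$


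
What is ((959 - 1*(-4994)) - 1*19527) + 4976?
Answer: -8598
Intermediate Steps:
((959 - 1*(-4994)) - 1*19527) + 4976 = ((959 + 4994) - 19527) + 4976 = (5953 - 19527) + 4976 = -13574 + 4976 = -8598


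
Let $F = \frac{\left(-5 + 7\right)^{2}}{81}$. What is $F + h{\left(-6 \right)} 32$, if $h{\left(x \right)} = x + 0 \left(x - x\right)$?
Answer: $- \frac{15548}{81} \approx -191.95$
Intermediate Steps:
$h{\left(x \right)} = x$ ($h{\left(x \right)} = x + 0 \cdot 0 = x + 0 = x$)
$F = \frac{4}{81}$ ($F = 2^{2} \cdot \frac{1}{81} = 4 \cdot \frac{1}{81} = \frac{4}{81} \approx 0.049383$)
$F + h{\left(-6 \right)} 32 = \frac{4}{81} - 192 = - \frac{15548}{81}$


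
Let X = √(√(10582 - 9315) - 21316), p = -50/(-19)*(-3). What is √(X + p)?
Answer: √(-2850 + 361*√(-21316 + √1267))/19 ≈ 8.3125 + 8.7746*I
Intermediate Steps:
p = -150/19 (p = -50*(-1)/19*(-3) = -25*(-2/19)*(-3) = (50/19)*(-3) = -150/19 ≈ -7.8947)
X = √(-21316 + √1267) (X = √(√1267 - 21316) = √(-21316 + √1267) ≈ 145.88*I)
√(X + p) = √(√(-21316 + √1267) - 150/19) = √(-150/19 + √(-21316 + √1267))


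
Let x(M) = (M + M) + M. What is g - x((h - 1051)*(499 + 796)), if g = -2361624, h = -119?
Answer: 2183826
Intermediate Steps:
x(M) = 3*M (x(M) = 2*M + M = 3*M)
g - x((h - 1051)*(499 + 796)) = -2361624 - 3*(-119 - 1051)*(499 + 796) = -2361624 - 3*(-1170*1295) = -2361624 - 3*(-1515150) = -2361624 - 1*(-4545450) = -2361624 + 4545450 = 2183826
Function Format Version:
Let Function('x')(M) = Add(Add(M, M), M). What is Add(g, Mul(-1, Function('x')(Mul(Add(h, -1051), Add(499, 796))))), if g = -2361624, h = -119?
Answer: 2183826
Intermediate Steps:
Function('x')(M) = Mul(3, M) (Function('x')(M) = Add(Mul(2, M), M) = Mul(3, M))
Add(g, Mul(-1, Function('x')(Mul(Add(h, -1051), Add(499, 796))))) = Add(-2361624, Mul(-1, Mul(3, Mul(Add(-119, -1051), Add(499, 796))))) = Add(-2361624, Mul(-1, Mul(3, Mul(-1170, 1295)))) = Add(-2361624, Mul(-1, Mul(3, -1515150))) = Add(-2361624, Mul(-1, -4545450)) = Add(-2361624, 4545450) = 2183826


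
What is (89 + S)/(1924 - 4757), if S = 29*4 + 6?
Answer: -211/2833 ≈ -0.074479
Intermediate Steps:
S = 122 (S = 116 + 6 = 122)
(89 + S)/(1924 - 4757) = (89 + 122)/(1924 - 4757) = 211/(-2833) = 211*(-1/2833) = -211/2833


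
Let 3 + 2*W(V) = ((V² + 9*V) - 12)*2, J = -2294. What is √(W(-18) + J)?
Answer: I*√8582/2 ≈ 46.32*I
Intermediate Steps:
W(V) = -27/2 + V² + 9*V (W(V) = -3/2 + (((V² + 9*V) - 12)*2)/2 = -3/2 + ((-12 + V² + 9*V)*2)/2 = -3/2 + (-24 + 2*V² + 18*V)/2 = -3/2 + (-12 + V² + 9*V) = -27/2 + V² + 9*V)
√(W(-18) + J) = √((-27/2 + (-18)² + 9*(-18)) - 2294) = √((-27/2 + 324 - 162) - 2294) = √(297/2 - 2294) = √(-4291/2) = I*√8582/2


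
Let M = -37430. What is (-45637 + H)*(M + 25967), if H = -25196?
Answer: 811958679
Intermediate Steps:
(-45637 + H)*(M + 25967) = (-45637 - 25196)*(-37430 + 25967) = -70833*(-11463) = 811958679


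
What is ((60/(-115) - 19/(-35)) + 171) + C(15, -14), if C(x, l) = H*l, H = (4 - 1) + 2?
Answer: 81322/805 ≈ 101.02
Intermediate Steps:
H = 5 (H = 3 + 2 = 5)
C(x, l) = 5*l
((60/(-115) - 19/(-35)) + 171) + C(15, -14) = ((60/(-115) - 19/(-35)) + 171) + 5*(-14) = ((60*(-1/115) - 19*(-1/35)) + 171) - 70 = ((-12/23 + 19/35) + 171) - 70 = (17/805 + 171) - 70 = 137672/805 - 70 = 81322/805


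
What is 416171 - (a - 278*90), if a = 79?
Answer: 441112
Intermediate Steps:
416171 - (a - 278*90) = 416171 - (79 - 278*90) = 416171 - (79 - 25020) = 416171 - 1*(-24941) = 416171 + 24941 = 441112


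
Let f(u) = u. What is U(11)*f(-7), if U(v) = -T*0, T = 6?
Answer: 0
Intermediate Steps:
U(v) = 0 (U(v) = -1*6*0 = -6*0 = 0)
U(11)*f(-7) = 0*(-7) = 0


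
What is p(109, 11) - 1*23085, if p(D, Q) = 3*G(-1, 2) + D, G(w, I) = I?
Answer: -22970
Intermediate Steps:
p(D, Q) = 6 + D (p(D, Q) = 3*2 + D = 6 + D)
p(109, 11) - 1*23085 = (6 + 109) - 1*23085 = 115 - 23085 = -22970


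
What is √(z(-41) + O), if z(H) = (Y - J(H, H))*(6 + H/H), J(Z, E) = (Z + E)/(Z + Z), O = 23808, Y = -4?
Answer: √23773 ≈ 154.19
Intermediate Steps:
J(Z, E) = (E + Z)/(2*Z) (J(Z, E) = (E + Z)/((2*Z)) = (E + Z)*(1/(2*Z)) = (E + Z)/(2*Z))
z(H) = -35 (z(H) = (-4 - (H + H)/(2*H))*(6 + H/H) = (-4 - 2*H/(2*H))*(6 + 1) = (-4 - 1*1)*7 = (-4 - 1)*7 = -5*7 = -35)
√(z(-41) + O) = √(-35 + 23808) = √23773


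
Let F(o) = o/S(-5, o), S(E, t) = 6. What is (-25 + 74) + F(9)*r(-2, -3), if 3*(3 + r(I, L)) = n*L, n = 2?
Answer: 83/2 ≈ 41.500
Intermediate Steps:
F(o) = o/6
r(I, L) = -3 + 2*L/3 (r(I, L) = -3 + (2*L)/3 = -3 + 2*L/3)
(-25 + 74) + F(9)*r(-2, -3) = (-25 + 74) + ((⅙)*9)*(-3 + (⅔)*(-3)) = 49 + 3*(-3 - 2)/2 = 49 + (3/2)*(-5) = 49 - 15/2 = 83/2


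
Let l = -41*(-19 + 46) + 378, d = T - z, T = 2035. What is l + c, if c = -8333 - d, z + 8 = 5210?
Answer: -5895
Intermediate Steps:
z = 5202 (z = -8 + 5210 = 5202)
d = -3167 (d = 2035 - 1*5202 = 2035 - 5202 = -3167)
c = -5166 (c = -8333 - 1*(-3167) = -8333 + 3167 = -5166)
l = -729 (l = -41*27 + 378 = -1107 + 378 = -729)
l + c = -729 - 5166 = -5895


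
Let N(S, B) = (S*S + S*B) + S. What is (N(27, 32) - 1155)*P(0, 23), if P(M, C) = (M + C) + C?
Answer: 21390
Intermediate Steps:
P(M, C) = M + 2*C (P(M, C) = (C + M) + C = M + 2*C)
N(S, B) = S + S**2 + B*S (N(S, B) = (S**2 + B*S) + S = S + S**2 + B*S)
(N(27, 32) - 1155)*P(0, 23) = (27*(1 + 32 + 27) - 1155)*(0 + 2*23) = (27*60 - 1155)*(0 + 46) = (1620 - 1155)*46 = 465*46 = 21390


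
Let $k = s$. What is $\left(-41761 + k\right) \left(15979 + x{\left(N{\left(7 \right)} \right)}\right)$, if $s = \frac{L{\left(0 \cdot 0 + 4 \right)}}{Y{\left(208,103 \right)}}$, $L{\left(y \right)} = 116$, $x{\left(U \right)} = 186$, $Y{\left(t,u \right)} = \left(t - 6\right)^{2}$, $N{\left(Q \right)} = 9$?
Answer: $- \frac{6886353560780}{10201} \approx -6.7507 \cdot 10^{8}$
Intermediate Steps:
$Y{\left(t,u \right)} = \left(-6 + t\right)^{2}$
$s = \frac{29}{10201}$ ($s = \frac{116}{\left(-6 + 208\right)^{2}} = \frac{116}{202^{2}} = \frac{116}{40804} = 116 \cdot \frac{1}{40804} = \frac{29}{10201} \approx 0.0028429$)
$k = \frac{29}{10201} \approx 0.0028429$
$\left(-41761 + k\right) \left(15979 + x{\left(N{\left(7 \right)} \right)}\right) = \left(-41761 + \frac{29}{10201}\right) \left(15979 + 186\right) = \left(- \frac{426003932}{10201}\right) 16165 = - \frac{6886353560780}{10201}$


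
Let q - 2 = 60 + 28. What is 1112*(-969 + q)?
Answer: -977448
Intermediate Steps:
q = 90 (q = 2 + (60 + 28) = 2 + 88 = 90)
1112*(-969 + q) = 1112*(-969 + 90) = 1112*(-879) = -977448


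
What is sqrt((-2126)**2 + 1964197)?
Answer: sqrt(6484073) ≈ 2546.4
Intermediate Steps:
sqrt((-2126)**2 + 1964197) = sqrt(4519876 + 1964197) = sqrt(6484073)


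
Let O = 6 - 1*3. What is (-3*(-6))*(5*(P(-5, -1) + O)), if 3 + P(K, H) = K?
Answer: -450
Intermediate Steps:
O = 3 (O = 6 - 3 = 3)
P(K, H) = -3 + K
(-3*(-6))*(5*(P(-5, -1) + O)) = (-3*(-6))*(5*((-3 - 5) + 3)) = 18*(5*(-8 + 3)) = 18*(5*(-5)) = 18*(-25) = -450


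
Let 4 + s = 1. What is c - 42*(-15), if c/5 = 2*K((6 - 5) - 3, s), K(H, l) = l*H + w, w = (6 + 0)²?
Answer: 1050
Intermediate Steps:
s = -3 (s = -4 + 1 = -3)
w = 36 (w = 6² = 36)
K(H, l) = 36 + H*l (K(H, l) = l*H + 36 = H*l + 36 = 36 + H*l)
c = 420 (c = 5*(2*(36 + ((6 - 5) - 3)*(-3))) = 5*(2*(36 + (1 - 3)*(-3))) = 5*(2*(36 - 2*(-3))) = 5*(2*(36 + 6)) = 5*(2*42) = 5*84 = 420)
c - 42*(-15) = 420 - 42*(-15) = 420 + 630 = 1050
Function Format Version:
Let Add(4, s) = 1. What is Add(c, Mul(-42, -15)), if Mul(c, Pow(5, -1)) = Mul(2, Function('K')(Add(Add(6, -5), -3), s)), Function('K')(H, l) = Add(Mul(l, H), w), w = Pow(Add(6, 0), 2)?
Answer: 1050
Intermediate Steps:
s = -3 (s = Add(-4, 1) = -3)
w = 36 (w = Pow(6, 2) = 36)
Function('K')(H, l) = Add(36, Mul(H, l)) (Function('K')(H, l) = Add(Mul(l, H), 36) = Add(Mul(H, l), 36) = Add(36, Mul(H, l)))
c = 420 (c = Mul(5, Mul(2, Add(36, Mul(Add(Add(6, -5), -3), -3)))) = Mul(5, Mul(2, Add(36, Mul(Add(1, -3), -3)))) = Mul(5, Mul(2, Add(36, Mul(-2, -3)))) = Mul(5, Mul(2, Add(36, 6))) = Mul(5, Mul(2, 42)) = Mul(5, 84) = 420)
Add(c, Mul(-42, -15)) = Add(420, Mul(-42, -15)) = Add(420, 630) = 1050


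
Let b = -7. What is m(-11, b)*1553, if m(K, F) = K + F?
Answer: -27954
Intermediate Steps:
m(K, F) = F + K
m(-11, b)*1553 = (-7 - 11)*1553 = -18*1553 = -27954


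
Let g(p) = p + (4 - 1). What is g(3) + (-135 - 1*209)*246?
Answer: -84618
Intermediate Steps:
g(p) = 3 + p (g(p) = p + 3 = 3 + p)
g(3) + (-135 - 1*209)*246 = (3 + 3) + (-135 - 1*209)*246 = 6 + (-135 - 209)*246 = 6 - 344*246 = 6 - 84624 = -84618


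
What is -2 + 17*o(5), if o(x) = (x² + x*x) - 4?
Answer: 780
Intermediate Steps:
o(x) = -4 + 2*x² (o(x) = (x² + x²) - 4 = 2*x² - 4 = -4 + 2*x²)
-2 + 17*o(5) = -2 + 17*(-4 + 2*5²) = -2 + 17*(-4 + 2*25) = -2 + 17*(-4 + 50) = -2 + 17*46 = -2 + 782 = 780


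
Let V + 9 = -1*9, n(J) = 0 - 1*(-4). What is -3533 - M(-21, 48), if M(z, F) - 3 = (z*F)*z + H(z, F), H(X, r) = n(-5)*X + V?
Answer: -24602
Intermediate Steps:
n(J) = 4 (n(J) = 0 + 4 = 4)
V = -18 (V = -9 - 1*9 = -9 - 9 = -18)
H(X, r) = -18 + 4*X (H(X, r) = 4*X - 18 = -18 + 4*X)
M(z, F) = -15 + 4*z + F*z**2 (M(z, F) = 3 + ((z*F)*z + (-18 + 4*z)) = 3 + ((F*z)*z + (-18 + 4*z)) = 3 + (F*z**2 + (-18 + 4*z)) = 3 + (-18 + 4*z + F*z**2) = -15 + 4*z + F*z**2)
-3533 - M(-21, 48) = -3533 - (-15 + 4*(-21) + 48*(-21)**2) = -3533 - (-15 - 84 + 48*441) = -3533 - (-15 - 84 + 21168) = -3533 - 1*21069 = -3533 - 21069 = -24602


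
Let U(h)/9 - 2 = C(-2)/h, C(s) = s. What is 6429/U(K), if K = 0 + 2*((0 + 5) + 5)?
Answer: 21430/57 ≈ 375.96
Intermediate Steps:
K = 20 (K = 0 + 2*(5 + 5) = 0 + 2*10 = 0 + 20 = 20)
U(h) = 18 - 18/h (U(h) = 18 + 9*(-2/h) = 18 - 18/h)
6429/U(K) = 6429/(18 - 18/20) = 6429/(18 - 18*1/20) = 6429/(18 - 9/10) = 6429/(171/10) = 6429*(10/171) = 21430/57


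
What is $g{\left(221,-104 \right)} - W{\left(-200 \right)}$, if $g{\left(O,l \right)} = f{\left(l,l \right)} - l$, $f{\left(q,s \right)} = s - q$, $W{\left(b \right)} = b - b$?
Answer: $104$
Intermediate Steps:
$W{\left(b \right)} = 0$
$g{\left(O,l \right)} = - l$ ($g{\left(O,l \right)} = \left(l - l\right) - l = 0 - l = - l$)
$g{\left(221,-104 \right)} - W{\left(-200 \right)} = \left(-1\right) \left(-104\right) - 0 = 104 + 0 = 104$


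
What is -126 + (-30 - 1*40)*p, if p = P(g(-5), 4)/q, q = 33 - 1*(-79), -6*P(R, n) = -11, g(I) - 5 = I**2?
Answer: -6103/48 ≈ -127.15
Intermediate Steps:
g(I) = 5 + I**2
P(R, n) = 11/6 (P(R, n) = -1/6*(-11) = 11/6)
q = 112 (q = 33 + 79 = 112)
p = 11/672 (p = (11/6)/112 = (11/6)*(1/112) = 11/672 ≈ 0.016369)
-126 + (-30 - 1*40)*p = -126 + (-30 - 1*40)*(11/672) = -126 + (-30 - 40)*(11/672) = -126 - 70*11/672 = -126 - 55/48 = -6103/48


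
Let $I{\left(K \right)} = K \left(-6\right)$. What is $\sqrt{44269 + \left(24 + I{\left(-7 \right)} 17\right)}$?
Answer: $\sqrt{45007} \approx 212.15$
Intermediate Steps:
$I{\left(K \right)} = - 6 K$
$\sqrt{44269 + \left(24 + I{\left(-7 \right)} 17\right)} = \sqrt{44269 + \left(24 + \left(-6\right) \left(-7\right) 17\right)} = \sqrt{44269 + \left(24 + 42 \cdot 17\right)} = \sqrt{44269 + \left(24 + 714\right)} = \sqrt{44269 + 738} = \sqrt{45007}$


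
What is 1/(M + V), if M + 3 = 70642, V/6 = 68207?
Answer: 1/479881 ≈ 2.0838e-6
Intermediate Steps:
V = 409242 (V = 6*68207 = 409242)
M = 70639 (M = -3 + 70642 = 70639)
1/(M + V) = 1/(70639 + 409242) = 1/479881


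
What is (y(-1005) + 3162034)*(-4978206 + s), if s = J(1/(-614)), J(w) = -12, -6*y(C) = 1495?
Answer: -15740054169427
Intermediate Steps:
y(C) = -1495/6 (y(C) = -⅙*1495 = -1495/6)
s = -12
(y(-1005) + 3162034)*(-4978206 + s) = (-1495/6 + 3162034)*(-4978206 - 12) = (18970709/6)*(-4978218) = -15740054169427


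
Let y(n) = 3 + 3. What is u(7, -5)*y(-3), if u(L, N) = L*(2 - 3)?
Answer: -42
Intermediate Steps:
u(L, N) = -L (u(L, N) = L*(-1) = -L)
y(n) = 6
u(7, -5)*y(-3) = -1*7*6 = -7*6 = -42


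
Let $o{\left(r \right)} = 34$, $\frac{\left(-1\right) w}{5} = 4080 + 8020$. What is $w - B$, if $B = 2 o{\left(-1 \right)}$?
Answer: $-60568$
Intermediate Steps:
$w = -60500$ ($w = - 5 \left(4080 + 8020\right) = \left(-5\right) 12100 = -60500$)
$B = 68$ ($B = 2 \cdot 34 = 68$)
$w - B = -60500 - 68 = -60568$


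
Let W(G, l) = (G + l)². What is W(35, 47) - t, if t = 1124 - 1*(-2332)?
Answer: 3268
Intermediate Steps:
t = 3456 (t = 1124 + 2332 = 3456)
W(35, 47) - t = (35 + 47)² - 1*3456 = 82² - 3456 = 6724 - 3456 = 3268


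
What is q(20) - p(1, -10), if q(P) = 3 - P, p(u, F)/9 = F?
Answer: 73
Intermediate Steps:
p(u, F) = 9*F
q(20) - p(1, -10) = (3 - 1*20) - 9*(-10) = (3 - 20) - 1*(-90) = -17 + 90 = 73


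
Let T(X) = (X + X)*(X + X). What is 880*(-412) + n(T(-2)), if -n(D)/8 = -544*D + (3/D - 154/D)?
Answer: -585705/2 ≈ -2.9285e+5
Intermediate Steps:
T(X) = 4*X² (T(X) = (2*X)*(2*X) = 4*X²)
n(D) = 1208/D + 4352*D (n(D) = -8*(-544*D + (3/D - 154/D)) = -8*(-544*D - 151/D) = 1208/D + 4352*D)
880*(-412) + n(T(-2)) = 880*(-412) + (1208/((4*(-2)²)) + 4352*(4*(-2)²)) = -362560 + (1208/((4*4)) + 4352*(4*4)) = -362560 + (1208/16 + 4352*16) = -362560 + (1208*(1/16) + 69632) = -362560 + (151/2 + 69632) = -362560 + 139415/2 = -585705/2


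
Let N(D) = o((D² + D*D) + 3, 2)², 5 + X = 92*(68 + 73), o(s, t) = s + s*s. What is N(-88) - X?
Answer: 57593554740298217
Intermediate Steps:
o(s, t) = s + s²
X = 12967 (X = -5 + 92*(68 + 73) = -5 + 92*141 = -5 + 12972 = 12967)
N(D) = (3 + 2*D²)²*(4 + 2*D²)² (N(D) = (((D² + D*D) + 3)*(1 + ((D² + D*D) + 3)))² = (((D² + D²) + 3)*(1 + ((D² + D²) + 3)))² = ((2*D² + 3)*(1 + (2*D² + 3)))² = ((3 + 2*D²)*(1 + (3 + 2*D²)))² = ((3 + 2*D²)*(4 + 2*D²))² = (3 + 2*D²)²*(4 + 2*D²)²)
N(-88) - X = 4*(2 + (-88)²)²*(3 + 2*(-88)²)² - 1*12967 = 4*(2 + 7744)²*(3 + 2*7744)² - 12967 = 4*7746²*(3 + 15488)² - 12967 = 4*60000516*15491² - 12967 = 4*60000516*239971081 - 12967 = 57593554740311184 - 12967 = 57593554740298217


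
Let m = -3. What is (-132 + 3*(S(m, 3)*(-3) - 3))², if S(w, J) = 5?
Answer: 34596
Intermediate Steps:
(-132 + 3*(S(m, 3)*(-3) - 3))² = (-132 + 3*(5*(-3) - 3))² = (-132 + 3*(-15 - 3))² = (-132 + 3*(-18))² = (-132 - 54)² = (-186)² = 34596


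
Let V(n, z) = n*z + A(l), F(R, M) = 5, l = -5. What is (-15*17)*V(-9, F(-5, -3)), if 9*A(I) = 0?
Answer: 11475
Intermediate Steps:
A(I) = 0 (A(I) = (1/9)*0 = 0)
V(n, z) = n*z (V(n, z) = n*z + 0 = n*z)
(-15*17)*V(-9, F(-5, -3)) = (-15*17)*(-9*5) = -255*(-45) = 11475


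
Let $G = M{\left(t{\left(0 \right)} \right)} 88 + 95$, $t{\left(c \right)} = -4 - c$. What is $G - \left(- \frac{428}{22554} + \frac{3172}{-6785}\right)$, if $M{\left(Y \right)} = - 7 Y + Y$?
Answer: $\frac{168904602749}{76514445} \approx 2207.5$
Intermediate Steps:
$M{\left(Y \right)} = - 6 Y$
$G = 2207$ ($G = - 6 \left(-4 - 0\right) 88 + 95 = - 6 \left(-4 + 0\right) 88 + 95 = \left(-6\right) \left(-4\right) 88 + 95 = 24 \cdot 88 + 95 = 2112 + 95 = 2207$)
$G - \left(- \frac{428}{22554} + \frac{3172}{-6785}\right) = 2207 - \left(- \frac{428}{22554} + \frac{3172}{-6785}\right) = 2207 - \left(\left(-428\right) \frac{1}{22554} + 3172 \left(- \frac{1}{6785}\right)\right) = 2207 - \left(- \frac{214}{11277} - \frac{3172}{6785}\right) = 2207 - - \frac{37222634}{76514445} = 2207 + \frac{37222634}{76514445} = \frac{168904602749}{76514445}$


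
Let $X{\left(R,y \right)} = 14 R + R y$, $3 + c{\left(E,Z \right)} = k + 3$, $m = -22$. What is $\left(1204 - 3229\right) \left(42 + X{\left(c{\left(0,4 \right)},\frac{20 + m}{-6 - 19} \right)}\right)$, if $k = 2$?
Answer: $-142074$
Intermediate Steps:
$c{\left(E,Z \right)} = 2$ ($c{\left(E,Z \right)} = -3 + \left(2 + 3\right) = -3 + 5 = 2$)
$\left(1204 - 3229\right) \left(42 + X{\left(c{\left(0,4 \right)},\frac{20 + m}{-6 - 19} \right)}\right) = \left(1204 - 3229\right) \left(42 + 2 \left(14 + \frac{20 - 22}{-6 - 19}\right)\right) = - 2025 \left(42 + 2 \left(14 - \frac{2}{-25}\right)\right) = - 2025 \left(42 + 2 \left(14 - - \frac{2}{25}\right)\right) = - 2025 \left(42 + 2 \left(14 + \frac{2}{25}\right)\right) = - 2025 \left(42 + 2 \cdot \frac{352}{25}\right) = - 2025 \left(42 + \frac{704}{25}\right) = \left(-2025\right) \frac{1754}{25} = -142074$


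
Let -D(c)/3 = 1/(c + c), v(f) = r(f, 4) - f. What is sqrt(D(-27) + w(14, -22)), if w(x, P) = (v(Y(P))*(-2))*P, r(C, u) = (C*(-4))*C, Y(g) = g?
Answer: I*sqrt(3031774)/6 ≈ 290.2*I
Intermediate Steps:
r(C, u) = -4*C**2 (r(C, u) = (-4*C)*C = -4*C**2)
v(f) = -f - 4*f**2 (v(f) = -4*f**2 - f = -f - 4*f**2)
D(c) = -3/(2*c) (D(c) = -3/(c + c) = -3*1/(2*c) = -3/(2*c))
w(x, P) = -2*P**2*(-1 - 4*P) (w(x, P) = ((P*(-1 - 4*P))*(-2))*P = (-2*P*(-1 - 4*P))*P = -2*P**2*(-1 - 4*P))
sqrt(D(-27) + w(14, -22)) = sqrt(-3/2/(-27) + (-22)**2*(2 + 8*(-22))) = sqrt(-3/2*(-1/27) + 484*(2 - 176)) = sqrt(1/18 + 484*(-174)) = sqrt(1/18 - 84216) = sqrt(-1515887/18) = I*sqrt(3031774)/6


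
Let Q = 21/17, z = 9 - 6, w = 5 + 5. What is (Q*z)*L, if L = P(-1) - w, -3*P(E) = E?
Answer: -609/17 ≈ -35.824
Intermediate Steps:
P(E) = -E/3
w = 10
L = -29/3 (L = -⅓*(-1) - 1*10 = ⅓ - 10 = -29/3 ≈ -9.6667)
z = 3
Q = 21/17 (Q = 21*(1/17) = 21/17 ≈ 1.2353)
(Q*z)*L = ((21/17)*3)*(-29/3) = (63/17)*(-29/3) = -609/17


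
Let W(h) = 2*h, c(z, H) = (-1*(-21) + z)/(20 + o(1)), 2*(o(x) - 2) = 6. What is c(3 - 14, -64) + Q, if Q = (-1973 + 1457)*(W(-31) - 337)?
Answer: 1029422/5 ≈ 2.0588e+5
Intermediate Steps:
o(x) = 5 (o(x) = 2 + (1/2)*6 = 2 + 3 = 5)
c(z, H) = 21/25 + z/25 (c(z, H) = (-1*(-21) + z)/(20 + 5) = (21 + z)/25 = (21 + z)*(1/25) = 21/25 + z/25)
Q = 205884 (Q = (-1973 + 1457)*(2*(-31) - 337) = -516*(-62 - 337) = -516*(-399) = 205884)
c(3 - 14, -64) + Q = (21/25 + (3 - 14)/25) + 205884 = (21/25 + (1/25)*(-11)) + 205884 = (21/25 - 11/25) + 205884 = 2/5 + 205884 = 1029422/5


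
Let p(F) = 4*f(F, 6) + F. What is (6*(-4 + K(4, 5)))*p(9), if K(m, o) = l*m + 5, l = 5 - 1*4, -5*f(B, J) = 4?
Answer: 174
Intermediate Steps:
f(B, J) = -⅘ (f(B, J) = -⅕*4 = -⅘)
l = 1 (l = 5 - 4 = 1)
K(m, o) = 5 + m (K(m, o) = 1*m + 5 = m + 5 = 5 + m)
p(F) = -16/5 + F (p(F) = 4*(-⅘) + F = -16/5 + F)
(6*(-4 + K(4, 5)))*p(9) = (6*(-4 + (5 + 4)))*(-16/5 + 9) = (6*(-4 + 9))*(29/5) = (6*5)*(29/5) = 30*(29/5) = 174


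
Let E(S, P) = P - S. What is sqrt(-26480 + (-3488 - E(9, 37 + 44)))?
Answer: 2*I*sqrt(7510) ≈ 173.32*I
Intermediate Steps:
sqrt(-26480 + (-3488 - E(9, 37 + 44))) = sqrt(-26480 + (-3488 - ((37 + 44) - 1*9))) = sqrt(-26480 + (-3488 - (81 - 9))) = sqrt(-26480 + (-3488 - 1*72)) = sqrt(-26480 + (-3488 - 72)) = sqrt(-26480 - 3560) = sqrt(-30040) = 2*I*sqrt(7510)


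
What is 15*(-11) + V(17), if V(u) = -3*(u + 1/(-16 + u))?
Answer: -219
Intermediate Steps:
V(u) = -3*u - 3/(-16 + u)
15*(-11) + V(17) = 15*(-11) + 3*(-1 - 1*17² + 16*17)/(-16 + 17) = -165 + 3*(-1 - 1*289 + 272)/1 = -165 + 3*1*(-1 - 289 + 272) = -165 + 3*1*(-18) = -165 - 54 = -219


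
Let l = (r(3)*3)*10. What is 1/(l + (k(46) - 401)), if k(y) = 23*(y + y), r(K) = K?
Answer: 1/1805 ≈ 0.00055402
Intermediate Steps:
k(y) = 46*y (k(y) = 23*(2*y) = 46*y)
l = 90 (l = (3*3)*10 = 9*10 = 90)
1/(l + (k(46) - 401)) = 1/(90 + (46*46 - 401)) = 1/(90 + (2116 - 401)) = 1/(90 + 1715) = 1/1805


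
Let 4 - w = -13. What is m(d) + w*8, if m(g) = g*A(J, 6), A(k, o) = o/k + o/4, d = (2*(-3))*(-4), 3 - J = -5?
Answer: 190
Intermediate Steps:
w = 17 (w = 4 - 1*(-13) = 4 + 13 = 17)
J = 8 (J = 3 - 1*(-5) = 3 + 5 = 8)
d = 24 (d = -6*(-4) = 24)
A(k, o) = o/4 + o/k (A(k, o) = o/k + o*(¼) = o/k + o/4 = o/4 + o/k)
m(g) = 9*g/4 (m(g) = g*((¼)*6 + 6/8) = g*(3/2 + 6*(⅛)) = g*(3/2 + ¾) = g*(9/4) = 9*g/4)
m(d) + w*8 = (9/4)*24 + 17*8 = 54 + 136 = 190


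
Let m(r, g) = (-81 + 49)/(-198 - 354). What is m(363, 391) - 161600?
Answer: -11150396/69 ≈ -1.6160e+5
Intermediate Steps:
m(r, g) = 4/69 (m(r, g) = -32/(-552) = -32*(-1/552) = 4/69)
m(363, 391) - 161600 = 4/69 - 161600 = -11150396/69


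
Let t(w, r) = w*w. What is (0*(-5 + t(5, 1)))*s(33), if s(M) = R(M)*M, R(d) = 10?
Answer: 0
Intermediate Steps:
t(w, r) = w**2
s(M) = 10*M
(0*(-5 + t(5, 1)))*s(33) = (0*(-5 + 5**2))*(10*33) = (0*(-5 + 25))*330 = (0*20)*330 = 0*330 = 0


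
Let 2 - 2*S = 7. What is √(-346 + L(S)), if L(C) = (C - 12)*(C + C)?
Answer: I*√1094/2 ≈ 16.538*I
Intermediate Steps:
S = -5/2 (S = 1 - ½*7 = 1 - 7/2 = -5/2 ≈ -2.5000)
L(C) = 2*C*(-12 + C) (L(C) = (-12 + C)*(2*C) = 2*C*(-12 + C))
√(-346 + L(S)) = √(-346 + 2*(-5/2)*(-12 - 5/2)) = √(-346 + 2*(-5/2)*(-29/2)) = √(-346 + 145/2) = √(-547/2) = I*√1094/2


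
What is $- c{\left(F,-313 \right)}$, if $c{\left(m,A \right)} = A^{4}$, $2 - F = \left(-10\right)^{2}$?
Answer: $-9597924961$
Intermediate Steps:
$F = -98$ ($F = 2 - \left(-10\right)^{2} = 2 - 100 = -98$)
$- c{\left(F,-313 \right)} = - \left(-313\right)^{4} = \left(-1\right) 9597924961 = -9597924961$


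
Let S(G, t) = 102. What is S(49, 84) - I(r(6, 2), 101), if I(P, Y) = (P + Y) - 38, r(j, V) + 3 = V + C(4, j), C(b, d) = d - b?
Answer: 38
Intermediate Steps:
r(j, V) = -7 + V + j (r(j, V) = -3 + (V + (j - 1*4)) = -3 + (V + (j - 4)) = -3 + (V + (-4 + j)) = -3 + (-4 + V + j) = -7 + V + j)
I(P, Y) = -38 + P + Y
S(49, 84) - I(r(6, 2), 101) = 102 - (-38 + (-7 + 2 + 6) + 101) = 102 - (-38 + 1 + 101) = 102 - 1*64 = 102 - 64 = 38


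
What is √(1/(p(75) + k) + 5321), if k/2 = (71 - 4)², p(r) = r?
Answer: √436092189742/9053 ≈ 72.945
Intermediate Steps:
k = 8978 (k = 2*(71 - 4)² = 2*67² = 2*4489 = 8978)
√(1/(p(75) + k) + 5321) = √(1/(75 + 8978) + 5321) = √(1/9053 + 5321) = √(48171014/9053) = √436092189742/9053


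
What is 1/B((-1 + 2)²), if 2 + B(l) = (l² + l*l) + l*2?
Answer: ½ ≈ 0.50000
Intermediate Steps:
B(l) = -2 + 2*l + 2*l² (B(l) = -2 + ((l² + l*l) + l*2) = -2 + ((l² + l²) + 2*l) = -2 + (2*l² + 2*l) = -2 + (2*l + 2*l²) = -2 + 2*l + 2*l²)
1/B((-1 + 2)²) = 1/(-2 + 2*(-1 + 2)² + 2*((-1 + 2)²)²) = 1/(-2 + 2*1² + 2*(1²)²) = 1/(-2 + 2*1 + 2*1²) = 1/(-2 + 2 + 2*1) = 1/(-2 + 2 + 2) = 1/2 = ½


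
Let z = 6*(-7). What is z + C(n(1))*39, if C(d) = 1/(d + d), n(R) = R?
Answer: -45/2 ≈ -22.500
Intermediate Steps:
z = -42
C(d) = 1/(2*d)
z + C(n(1))*39 = -42 + ((½)/1)*39 = -42 + ((½)*1)*39 = -42 + (½)*39 = -42 + 39/2 = -45/2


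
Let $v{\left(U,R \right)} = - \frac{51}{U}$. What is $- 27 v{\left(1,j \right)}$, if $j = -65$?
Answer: $1377$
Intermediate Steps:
$- 27 v{\left(1,j \right)} = - 27 \left(- \frac{51}{1}\right) = - 27 \left(\left(-51\right) 1\right) = \left(-27\right) \left(-51\right) = 1377$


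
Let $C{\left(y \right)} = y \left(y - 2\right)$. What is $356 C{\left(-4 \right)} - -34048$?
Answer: $42592$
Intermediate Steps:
$C{\left(y \right)} = y \left(-2 + y\right)$
$356 C{\left(-4 \right)} - -34048 = 356 \left(- 4 \left(-2 - 4\right)\right) - -34048 = 356 \left(\left(-4\right) \left(-6\right)\right) + 34048 = 356 \cdot 24 + 34048 = 8544 + 34048 = 42592$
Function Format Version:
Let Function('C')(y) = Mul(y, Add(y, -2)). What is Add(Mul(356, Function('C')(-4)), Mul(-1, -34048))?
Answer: 42592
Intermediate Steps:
Function('C')(y) = Mul(y, Add(-2, y))
Add(Mul(356, Function('C')(-4)), Mul(-1, -34048)) = Add(Mul(356, Mul(-4, Add(-2, -4))), Mul(-1, -34048)) = Add(Mul(356, Mul(-4, -6)), 34048) = Add(Mul(356, 24), 34048) = Add(8544, 34048) = 42592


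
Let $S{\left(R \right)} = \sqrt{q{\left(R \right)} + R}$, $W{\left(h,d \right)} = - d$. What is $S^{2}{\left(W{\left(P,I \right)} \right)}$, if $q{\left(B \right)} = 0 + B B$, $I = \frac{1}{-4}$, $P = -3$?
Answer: $\frac{5}{16} \approx 0.3125$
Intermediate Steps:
$I = - \frac{1}{4} \approx -0.25$
$q{\left(B \right)} = B^{2}$ ($q{\left(B \right)} = 0 + B^{2} = B^{2}$)
$S{\left(R \right)} = \sqrt{R + R^{2}}$ ($S{\left(R \right)} = \sqrt{R^{2} + R} = \sqrt{R + R^{2}}$)
$S^{2}{\left(W{\left(P,I \right)} \right)} = \left(\sqrt{\left(-1\right) \left(- \frac{1}{4}\right) \left(1 - - \frac{1}{4}\right)}\right)^{2} = \left(\sqrt{\frac{1 + \frac{1}{4}}{4}}\right)^{2} = \left(\sqrt{\frac{1}{4} \cdot \frac{5}{4}}\right)^{2} = \left(\sqrt{\frac{5}{16}}\right)^{2} = \left(\frac{\sqrt{5}}{4}\right)^{2} = \frac{5}{16}$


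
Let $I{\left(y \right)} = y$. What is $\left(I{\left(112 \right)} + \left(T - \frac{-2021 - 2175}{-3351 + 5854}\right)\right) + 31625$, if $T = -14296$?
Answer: $\frac{43659019}{2503} \approx 17443.0$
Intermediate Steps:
$\left(I{\left(112 \right)} + \left(T - \frac{-2021 - 2175}{-3351 + 5854}\right)\right) + 31625 = \left(112 - \left(14296 + \frac{-2021 - 2175}{-3351 + 5854}\right)\right) + 31625 = \left(112 - \left(14296 - \frac{4196}{2503}\right)\right) + 31625 = \left(112 - \frac{35778692}{2503}\right) + 31625 = - \frac{35498356}{2503} + 31625 = \frac{43659019}{2503}$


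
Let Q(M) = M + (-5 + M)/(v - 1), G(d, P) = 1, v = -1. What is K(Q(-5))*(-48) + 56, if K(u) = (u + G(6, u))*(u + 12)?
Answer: -520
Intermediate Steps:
Q(M) = 5/2 + M/2 (Q(M) = M + (-5 + M)/(-1 - 1) = M + (-5 + M)/(-2) = M + (-5 + M)*(-½) = M + (5/2 - M/2) = 5/2 + M/2)
K(u) = (1 + u)*(12 + u) (K(u) = (u + 1)*(u + 12) = (1 + u)*(12 + u))
K(Q(-5))*(-48) + 56 = (12 + (5/2 + (½)*(-5))² + 13*(5/2 + (½)*(-5)))*(-48) + 56 = (12 + (5/2 - 5/2)² + 13*(5/2 - 5/2))*(-48) + 56 = (12 + 0² + 13*0)*(-48) + 56 = (12 + 0 + 0)*(-48) + 56 = 12*(-48) + 56 = -576 + 56 = -520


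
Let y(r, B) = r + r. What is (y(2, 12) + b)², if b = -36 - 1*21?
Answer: 2809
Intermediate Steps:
y(r, B) = 2*r
b = -57 (b = -36 - 21 = -57)
(y(2, 12) + b)² = (2*2 - 57)² = (4 - 57)² = (-53)² = 2809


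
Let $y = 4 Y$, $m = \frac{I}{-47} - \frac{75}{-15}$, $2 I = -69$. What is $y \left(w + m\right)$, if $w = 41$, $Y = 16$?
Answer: $\frac{140576}{47} \approx 2991.0$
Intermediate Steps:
$I = - \frac{69}{2}$ ($I = \frac{1}{2} \left(-69\right) = - \frac{69}{2} \approx -34.5$)
$m = \frac{539}{94}$ ($m = - \frac{69}{2 \left(-47\right)} - \frac{75}{-15} = \left(- \frac{69}{2}\right) \left(- \frac{1}{47}\right) - -5 = \frac{69}{94} + 5 = \frac{539}{94} \approx 5.734$)
$y = 64$ ($y = 4 \cdot 16 = 64$)
$y \left(w + m\right) = 64 \left(41 + \frac{539}{94}\right) = 64 \cdot \frac{4393}{94} = \frac{140576}{47}$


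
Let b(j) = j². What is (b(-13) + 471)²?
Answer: 409600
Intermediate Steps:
(b(-13) + 471)² = ((-13)² + 471)² = (169 + 471)² = 640² = 409600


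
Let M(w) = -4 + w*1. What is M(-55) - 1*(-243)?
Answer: 184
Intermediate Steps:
M(w) = -4 + w
M(-55) - 1*(-243) = (-4 - 55) - 1*(-243) = -59 + 243 = 184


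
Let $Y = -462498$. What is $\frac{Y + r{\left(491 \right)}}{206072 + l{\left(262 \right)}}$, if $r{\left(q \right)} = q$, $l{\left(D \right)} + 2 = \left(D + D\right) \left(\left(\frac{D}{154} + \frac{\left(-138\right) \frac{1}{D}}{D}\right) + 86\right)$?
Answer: $- \frac{4660264609}{2542170396} \approx -1.8332$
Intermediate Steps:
$l{\left(D \right)} = -2 + 2 D \left(86 - \frac{138}{D^{2}} + \frac{D}{154}\right)$ ($l{\left(D \right)} = -2 + \left(D + D\right) \left(\left(\frac{D}{154} + \frac{\left(-138\right) \frac{1}{D}}{D}\right) + 86\right) = -2 + 2 D \left(\left(D \frac{1}{154} - \frac{138}{D^{2}}\right) + 86\right) = -2 + 2 D \left(\left(\frac{D}{154} - \frac{138}{D^{2}}\right) + 86\right) = -2 + 2 D \left(\left(- \frac{138}{D^{2}} + \frac{D}{154}\right) + 86\right) = -2 + 2 D \left(86 - \frac{138}{D^{2}} + \frac{D}{154}\right)$)
$\frac{Y + r{\left(491 \right)}}{206072 + l{\left(262 \right)}} = \frac{-462498 + 491}{206072 + \left(-2 - \frac{276}{262} + 172 \cdot 262 + \frac{262^{2}}{77}\right)} = - \frac{462007}{206072 + \left(-2 - \frac{138}{131} + 45064 + \frac{1}{77} \cdot 68644\right)} = - \frac{462007}{206072 + \left(-2 - \frac{138}{131} + 45064 + \frac{68644}{77}\right)} = - \frac{462007}{206072 + \frac{463522132}{10087}} = - \frac{462007}{\frac{2542170396}{10087}} = \left(-462007\right) \frac{10087}{2542170396} = - \frac{4660264609}{2542170396}$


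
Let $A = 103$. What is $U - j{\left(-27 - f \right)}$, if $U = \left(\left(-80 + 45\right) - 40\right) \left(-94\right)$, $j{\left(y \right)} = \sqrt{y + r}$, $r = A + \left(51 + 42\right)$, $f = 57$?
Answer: $7050 - 4 \sqrt{7} \approx 7039.4$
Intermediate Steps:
$r = 196$ ($r = 103 + \left(51 + 42\right) = 103 + 93 = 196$)
$j{\left(y \right)} = \sqrt{196 + y}$ ($j{\left(y \right)} = \sqrt{y + 196} = \sqrt{196 + y}$)
$U = 7050$ ($U = \left(-35 - 40\right) \left(-94\right) = \left(-75\right) \left(-94\right) = 7050$)
$U - j{\left(-27 - f \right)} = 7050 - \sqrt{196 - 84} = 7050 - \sqrt{112} = 7050 - 4 \sqrt{7}$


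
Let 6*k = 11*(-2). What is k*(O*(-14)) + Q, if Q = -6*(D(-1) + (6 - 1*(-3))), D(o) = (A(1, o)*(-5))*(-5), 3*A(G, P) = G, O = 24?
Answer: 1128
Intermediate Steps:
k = -11/3 (k = (11*(-2))/6 = (⅙)*(-22) = -11/3 ≈ -3.6667)
A(G, P) = G/3
D(o) = 25/3 (D(o) = (((⅓)*1)*(-5))*(-5) = ((⅓)*(-5))*(-5) = -5/3*(-5) = 25/3)
Q = -104 (Q = -6*(25/3 + (6 - 1*(-3))) = -6*(25/3 + (6 + 3)) = -6*(25/3 + 9) = -6*52/3 = -104)
k*(O*(-14)) + Q = -88*(-14) - 104 = -11/3*(-336) - 104 = 1232 - 104 = 1128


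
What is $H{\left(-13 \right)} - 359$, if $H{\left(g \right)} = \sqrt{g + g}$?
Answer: $-359 + i \sqrt{26} \approx -359.0 + 5.099 i$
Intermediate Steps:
$H{\left(g \right)} = \sqrt{2} \sqrt{g}$ ($H{\left(g \right)} = \sqrt{2 g} = \sqrt{2} \sqrt{g}$)
$H{\left(-13 \right)} - 359 = \sqrt{2} \sqrt{-13} - 359 = \sqrt{2} i \sqrt{13} - 359 = i \sqrt{26} - 359 = -359 + i \sqrt{26}$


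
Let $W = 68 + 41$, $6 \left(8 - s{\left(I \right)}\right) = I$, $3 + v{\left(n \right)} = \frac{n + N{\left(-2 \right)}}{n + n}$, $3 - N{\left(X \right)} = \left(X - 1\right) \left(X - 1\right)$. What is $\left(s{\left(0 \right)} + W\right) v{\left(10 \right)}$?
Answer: $- \frac{1638}{5} \approx -327.6$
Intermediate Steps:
$N{\left(X \right)} = 3 - \left(-1 + X\right)^{2}$ ($N{\left(X \right)} = 3 - \left(X - 1\right) \left(X - 1\right) = 3 - \left(-1 + X\right) \left(-1 + X\right) = 3 - \left(-1 + X\right)^{2}$)
$v{\left(n \right)} = -3 + \frac{-6 + n}{2 n}$ ($v{\left(n \right)} = -3 + \frac{n + \left(3 - \left(-1 - 2\right)^{2}\right)}{n + n} = -3 + \frac{n + \left(3 - \left(-3\right)^{2}\right)}{2 n} = -3 + \left(n + \left(3 - 9\right)\right) \frac{1}{2 n} = -3 + \left(n - 6\right) \frac{1}{2 n} = -3 + \left(-6 + n\right) \frac{1}{2 n} = -3 + \frac{-6 + n}{2 n}$)
$s{\left(I \right)} = 8 - \frac{I}{6}$
$W = 109$
$\left(s{\left(0 \right)} + W\right) v{\left(10 \right)} = \left(\left(8 - 0\right) + 109\right) \left(- \frac{5}{2} - \frac{3}{10}\right) = \left(\left(8 + 0\right) + 109\right) \left(- \frac{5}{2} - \frac{3}{10}\right) = \left(8 + 109\right) \left(- \frac{5}{2} - \frac{3}{10}\right) = 117 \left(- \frac{14}{5}\right) = - \frac{1638}{5}$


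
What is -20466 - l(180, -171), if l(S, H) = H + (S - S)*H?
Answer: -20295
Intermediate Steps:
l(S, H) = H (l(S, H) = H + 0*H = H + 0 = H)
-20466 - l(180, -171) = -20466 - 1*(-171) = -20466 + 171 = -20295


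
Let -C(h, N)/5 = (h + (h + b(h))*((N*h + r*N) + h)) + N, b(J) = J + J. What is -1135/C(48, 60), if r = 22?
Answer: 227/611820 ≈ 0.00037102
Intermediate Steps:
b(J) = 2*J
C(h, N) = -5*N - 5*h - 15*h*(h + 22*N + N*h) (C(h, N) = -5*((h + (h + 2*h)*((N*h + 22*N) + h)) + N) = -5*((h + (3*h)*((22*N + N*h) + h)) + N) = -5*((h + (3*h)*(h + 22*N + N*h)) + N) = -5*((h + 3*h*(h + 22*N + N*h)) + N) = -5*(N + h + 3*h*(h + 22*N + N*h)) = -5*N - 5*h - 15*h*(h + 22*N + N*h))
-1135/C(48, 60) = -1135/(-15*48² - 5*60 - 5*48 - 330*60*48 - 15*60*48²) = -1135/(-15*2304 - 300 - 240 - 950400 - 15*60*2304) = -1135/(-34560 - 300 - 240 - 950400 - 2073600) = -1135/(-3059100) = -1135*(-1/3059100) = 227/611820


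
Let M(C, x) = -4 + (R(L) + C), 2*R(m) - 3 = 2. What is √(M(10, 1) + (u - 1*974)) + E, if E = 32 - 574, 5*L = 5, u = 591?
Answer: -542 + I*√1498/2 ≈ -542.0 + 19.352*I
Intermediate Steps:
L = 1 (L = (⅕)*5 = 1)
R(m) = 5/2 (R(m) = 3/2 + (½)*2 = 3/2 + 1 = 5/2)
M(C, x) = -3/2 + C (M(C, x) = -4 + (5/2 + C) = -3/2 + C)
E = -542
√(M(10, 1) + (u - 1*974)) + E = √((-3/2 + 10) + (591 - 1*974)) - 542 = √(17/2 + (591 - 974)) - 542 = √(17/2 - 383) - 542 = √(-749/2) - 542 = I*√1498/2 - 542 = -542 + I*√1498/2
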